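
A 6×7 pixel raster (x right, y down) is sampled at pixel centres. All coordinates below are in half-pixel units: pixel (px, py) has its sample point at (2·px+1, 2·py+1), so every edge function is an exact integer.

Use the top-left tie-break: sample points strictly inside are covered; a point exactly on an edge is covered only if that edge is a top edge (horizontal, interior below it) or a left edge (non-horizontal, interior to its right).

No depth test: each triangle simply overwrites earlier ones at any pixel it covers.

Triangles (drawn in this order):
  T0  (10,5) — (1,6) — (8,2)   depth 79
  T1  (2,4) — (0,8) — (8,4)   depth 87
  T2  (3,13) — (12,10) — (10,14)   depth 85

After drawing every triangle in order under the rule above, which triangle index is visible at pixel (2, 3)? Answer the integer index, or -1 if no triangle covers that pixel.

T0:
  2·area = 29
  edge (10, 5)→(1, 6): d=(-9,1) right/bottom  bias=-1
  edge (1, 6)→(8, 2): d=(7,-4) top-left  bias=+0
  edge (8, 2)→(10, 5): d=(2,3) right/bottom  bias=-1
    (3,1)@(7, 3): e=[21,3,5] → X
    (4,1)@(9, 3): e=[19,11,-1] → .
    (1,2)@(3, 5): e=[7,1,21] → X
    (2,2)@(5, 5): e=[5,9,15] → X
    (4,2)@(9, 5): e=[1,25,3] → X
    (5,2)@(11, 5): e=[-1,33,-3] → .
    (1,3)@(3, 7): e=[-11,15,25] → .
    (2,3)@(5, 7): e=[-13,23,19] → .
    (3,3)@(7, 7): e=[-15,31,13] → .
    (4,3)@(9, 7): e=[-17,39,7] → .
  covered (5 px):
    . . . . . .
    . . . X . .
    . X X X X .
    . . . . . .
    . . . . . .
    . . . . . .
    . . . . . .
T1:
  2·area = 24  (B↔C swapped to make it positive)
  edge (2, 4)→(8, 4): d=(6,0) top-left  bias=+0
  edge (8, 4)→(0, 8): d=(-8,4) right/bottom  bias=-1
  edge (0, 8)→(2, 4): d=(2,-4) top-left  bias=+0
    (1,2)@(3, 5): e=[6,12,6] → X
    (2,2)@(5, 5): e=[6,4,14] → X
    (3,2)@(7, 5): e=[6,-4,22] → .
    (0,3)@(1, 7): e=[18,4,2] → X
    (1,3)@(3, 7): e=[18,-4,10] → .
    (2,3)@(5, 7): e=[18,-12,18] → .
    (0,4)@(1, 9): e=[30,-12,6] → .
  covered (3 px):
    . . . . . .
    . . . . . .
    . X X . . .
    X . . . . .
    . . . . . .
    . . . . . .
    . . . . . .
T2:
  2·area = 30
  edge (3, 13)→(12, 10): d=(9,-3) top-left  bias=+0
  edge (12, 10)→(10, 14): d=(-2,4) right/bottom  bias=-1
  edge (10, 14)→(3, 13): d=(-7,-1) top-left  bias=+0
    (4,5)@(9, 11): e=[0,10,20] → X  [on edge]
    (5,5)@(11, 11): e=[6,2,22] → X
    (1,6)@(3, 13): e=[0,30,0] → X  [on edge]
    (2,6)@(5, 13): e=[6,22,2] → X
    (3,6)@(7, 13): e=[12,14,4] → X
    (5,6)@(11, 13): e=[24,-2,8] → .
  covered (6 px):
    . . . . . .
    . . . . . .
    . . . . . .
    . . . . . .
    . . . . . .
    . . . . X X
    . X X X X .

Z-buffer (winner per pixel, '.' = empty):
  . . . . . .
  . . . 0 . .
  . 1 1 0 0 .
  1 . . . . .
  . . . . . .
  . . . . 2 2
  . 2 2 2 2 .

Answer: -1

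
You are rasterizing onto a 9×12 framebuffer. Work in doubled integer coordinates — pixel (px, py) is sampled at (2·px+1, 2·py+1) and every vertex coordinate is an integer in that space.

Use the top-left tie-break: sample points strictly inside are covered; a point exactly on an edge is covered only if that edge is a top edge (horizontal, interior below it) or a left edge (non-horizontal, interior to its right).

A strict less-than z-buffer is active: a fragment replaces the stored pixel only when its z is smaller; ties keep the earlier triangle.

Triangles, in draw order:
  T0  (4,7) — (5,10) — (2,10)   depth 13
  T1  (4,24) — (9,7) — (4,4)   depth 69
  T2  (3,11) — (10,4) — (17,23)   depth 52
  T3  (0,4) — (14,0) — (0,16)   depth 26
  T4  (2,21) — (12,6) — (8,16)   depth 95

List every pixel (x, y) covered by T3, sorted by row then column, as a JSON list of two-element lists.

T0:
  2·area = 9
  edge (4, 7)→(5, 10): d=(1,3) right/bottom  bias=-1
  edge (5, 10)→(2, 10): d=(-3,0) right/bottom  bias=-1
  edge (2, 10)→(4, 7): d=(2,-3) top-left  bias=+0
    (1,4)@(3, 9): e=[5,3,1] → X
    (2,4)@(5, 9): e=[-1,3,7] → .
    (1,5)@(3, 11): e=[7,-3,5] → .
  covered (1 px):
    . . . . . . . . .
    . . . . . . . . .
    . . . . . . . . .
    . . . . . . . . .
    . X . . . . . . .
    . . . . . . . . .
    . . . . . . . . .
    . . . . . . . . .
    . . . . . . . . .
    . . . . . . . . .
    . . . . . . . . .
    . . . . . . . . .
T1:
  2·area = 100  (B↔C swapped to make it positive)
  edge (4, 24)→(4, 4): d=(0,-20) top-left  bias=+0
  edge (4, 4)→(9, 7): d=(5,3) right/bottom  bias=-1
  edge (9, 7)→(4, 24): d=(-5,17) right/bottom  bias=-1
    (2,2)@(5, 5): e=[20,2,78] → X
    (3,2)@(7, 5): e=[60,-4,44] → .
    (2,3)@(5, 7): e=[20,12,68] → X
    (3,3)@(7, 7): e=[60,6,34] → X
    (4,3)@(9, 7): e=[100,0,0] → .  [on edge]
    (2,4)@(5, 9): e=[20,22,58] → X
    (4,4)@(9, 9): e=[100,10,-10] → .
    (2,5)@(5, 11): e=[20,32,48] → X
    (4,5)@(9, 11): e=[100,20,-20] → .
    (2,6)@(5, 13): e=[20,42,38] → X
    (4,6)@(9, 13): e=[100,30,-30] → .
    (2,7)@(5, 15): e=[20,52,28] → X
  covered (12 px):
    . . . . . . . . .
    . . . . . . . . .
    . . X . . . . . .
    . . X X . . . . .
    . . X X . . . . .
    . . X X . . . . .
    . . X X . . . . .
    . . X . . . . . .
    . . X . . . . . .
    . . X . . . . . .
    . . . . . . . . .
    . . . . . . . . .
T2:
  2·area = 182
  edge (3, 11)→(10, 4): d=(7,-7) top-left  bias=+0
  edge (10, 4)→(17, 23): d=(7,19) right/bottom  bias=-1
  edge (17, 23)→(3, 11): d=(-14,-12) top-left  bias=+0
    (6,0)@(13, 1): e=[0,-78,260] → .  [on edge]
    (5,1)@(11, 3): e=[0,-26,208] → .  [on edge]
    (4,2)@(9, 5): e=[0,26,156] → X  [on edge]
    (5,2)@(11, 5): e=[14,-12,180] → .
    (3,3)@(7, 7): e=[0,78,104] → X  [on edge]
    (5,3)@(11, 7): e=[28,2,152] → X
    (6,3)@(13, 7): e=[42,-36,176] → .
    (2,4)@(5, 9): e=[0,130,52] → X  [on edge]
    (6,4)@(13, 9): e=[56,-22,148] → .
    (1,5)@(3, 11): e=[0,182,0] → X  [on edge]
    (6,5)@(13, 11): e=[70,-8,120] → .
    (0,6)@(1, 13): e=[0,234,-52] → .  [on edge]
    (8,11)@(17, 23): e=[182,0,0] → .  [on edge]
  covered (25 px):
    . . . . . . . . .
    . . . . . . . . .
    . . . . X . . . .
    . . . X X X . . .
    . . X X X X . . .
    . X X X X X . . .
    . . . X X X X . .
    . . . . X X X . .
    . . . . . X X . .
    . . . . . . X X .
    . . . . . . . X .
    . . . . . . . . .
T3:
  2·area = 168
  edge (0, 4)→(14, 0): d=(14,-4) top-left  bias=+0
  edge (14, 0)→(0, 16): d=(-14,16) right/bottom  bias=-1
  edge (0, 16)→(0, 4): d=(0,-12) top-left  bias=+0
    (5,0)@(11, 1): e=[2,34,132] → X
    (6,0)@(13, 1): e=[10,2,156] → X
    (7,0)@(15, 1): e=[18,-30,180] → .
    (2,1)@(5, 3): e=[6,102,60] → X
    (3,1)@(7, 3): e=[14,70,84] → X
    (4,1)@(9, 3): e=[22,38,108] → X
    (6,1)@(13, 3): e=[38,-26,156] → .
    (0,2)@(1, 5): e=[18,138,12] → X
    (1,2)@(3, 5): e=[26,106,36] → X
    (5,2)@(11, 5): e=[58,-22,132] → .
    (0,3)@(1, 7): e=[46,110,12] → X
    (4,3)@(9, 7): e=[78,-18,108] → .
  covered (21 px):
    . . . . . X X . .
    . . X X X X . . .
    X X X X X . . . .
    X X X X . . . . .
    X X X . . . . . .
    X X . . . . . . .
    X . . . . . . . .
    . . . . . . . . .
    . . . . . . . . .
    . . . . . . . . .
    . . . . . . . . .
    . . . . . . . . .
T4:
  2·area = 40
  edge (2, 21)→(12, 6): d=(10,-15) top-left  bias=+0
  edge (12, 6)→(8, 16): d=(-4,10) right/bottom  bias=-1
  edge (8, 16)→(2, 21): d=(-6,5) right/bottom  bias=-1
    (4,5)@(9, 11): e=[5,10,25] → X
    (5,5)@(11, 11): e=[35,-10,15] → .
    (4,6)@(9, 13): e=[25,2,13] → X
    (5,6)@(11, 13): e=[55,-18,3] → .
    (3,7)@(7, 15): e=[15,14,11] → X
    (4,7)@(9, 15): e=[45,-6,1] → .
    (2,8)@(5, 17): e=[5,26,9] → X
    (3,8)@(7, 17): e=[35,6,-1] → .
    (2,9)@(5, 19): e=[25,18,-3] → .
  covered (4 px):
    . . . . . . . . .
    . . . . . . . . .
    . . . . . . . . .
    . . . . . . . . .
    . . . . . . . . .
    . . . . X . . . .
    . . . . X . . . .
    . . . X . . . . .
    . . X . . . . . .
    . . . . . . . . .
    . . . . . . . . .
    . . . . . . . . .

Final: [[5,0],[6,0],[2,1],[3,1],[4,1],[5,1],[0,2],[1,2],[2,2],[3,2],[4,2],[0,3],[1,3],[2,3],[3,3],[0,4],[1,4],[2,4],[0,5],[1,5],[0,6]]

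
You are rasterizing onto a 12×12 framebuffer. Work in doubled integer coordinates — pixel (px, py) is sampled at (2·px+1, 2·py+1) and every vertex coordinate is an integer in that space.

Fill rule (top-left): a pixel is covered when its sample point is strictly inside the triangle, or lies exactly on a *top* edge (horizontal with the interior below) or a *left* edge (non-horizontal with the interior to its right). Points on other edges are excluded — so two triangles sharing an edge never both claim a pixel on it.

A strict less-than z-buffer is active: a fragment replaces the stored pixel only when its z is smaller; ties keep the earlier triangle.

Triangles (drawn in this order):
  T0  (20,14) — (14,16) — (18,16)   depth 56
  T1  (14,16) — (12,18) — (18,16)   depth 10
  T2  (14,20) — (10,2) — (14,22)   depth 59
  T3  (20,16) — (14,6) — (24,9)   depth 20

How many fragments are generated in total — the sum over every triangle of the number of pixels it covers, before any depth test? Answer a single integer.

T0:
  2·area = 8  (B↔C swapped to make it positive)
  edge (20, 14)→(18, 16): d=(-2,2) right/bottom  bias=-1
  edge (18, 16)→(14, 16): d=(-4,0) right/bottom  bias=-1
  edge (14, 16)→(20, 14): d=(6,-2) top-left  bias=+0
    (11,5)@(23, 11): e=[0,20,-12] → ·  [on edge]
    (10,6)@(21, 13): e=[0,12,-4] → ·  [on edge]
    (11,6)@(23, 13): e=[-4,12,0] → ·  [on edge]
    (8,7)@(17, 15): e=[4,4,0] → #  [on edge]
    (9,7)@(19, 15): e=[0,4,4] → ·  [on edge]
    (5,8)@(11, 17): e=[12,-4,0] → ·  [on edge]
    (8,8)@(17, 17): e=[0,-4,12] → ·  [on edge]
    (2,9)@(5, 19): e=[20,-12,0] → ·  [on edge]
    (7,9)@(15, 19): e=[0,-12,20] → ·  [on edge]
    (6,10)@(13, 21): e=[0,-20,28] → ·  [on edge]
    (5,11)@(11, 23): e=[0,-28,36] → ·  [on edge]
  covered (1 px):
    · · · · · · · · · · · ·
    · · · · · · · · · · · ·
    · · · · · · · · · · · ·
    · · · · · · · · · · · ·
    · · · · · · · · · · · ·
    · · · · · · · · · · · ·
    · · · · · · · · · · · ·
    · · · · · · · · # · · ·
    · · · · · · · · · · · ·
    · · · · · · · · · · · ·
    · · · · · · · · · · · ·
    · · · · · · · · · · · ·
T1:
  2·area = 8  (B↔C swapped to make it positive)
  edge (14, 16)→(18, 16): d=(4,0) top-left  bias=+0
  edge (18, 16)→(12, 18): d=(-6,2) right/bottom  bias=-1
  edge (12, 18)→(14, 16): d=(2,-2) top-left  bias=+0
    (11,3)@(23, 7): e=[-36,44,0] → ·  [on edge]
    (10,4)@(21, 9): e=[-28,36,0] → ·  [on edge]
    (9,5)@(19, 11): e=[-20,28,0] → ·  [on edge]
    (8,6)@(17, 13): e=[-12,20,0] → ·  [on edge]
    (7,7)@(15, 15): e=[-4,12,0] → ·  [on edge]
    (10,7)@(21, 15): e=[-4,0,12] → ·  [on edge]
    (6,8)@(13, 17): e=[4,4,0] → #  [on edge]
    (7,8)@(15, 17): e=[4,0,4] → ·  [on edge]
    (4,9)@(9, 19): e=[12,0,-4] → ·  [on edge]
    (5,9)@(11, 19): e=[12,-4,0] → ·  [on edge]
    (6,9)@(13, 19): e=[12,-8,4] → ·
    (1,10)@(3, 21): e=[20,0,-12] → ·  [on edge]
    (4,10)@(9, 21): e=[20,-12,0] → ·  [on edge]
    (3,11)@(7, 23): e=[28,-20,0] → ·  [on edge]
  covered (1 px):
    · · · · · · · · · · · ·
    · · · · · · · · · · · ·
    · · · · · · · · · · · ·
    · · · · · · · · · · · ·
    · · · · · · · · · · · ·
    · · · · · · · · · · · ·
    · · · · · · · · · · · ·
    · · · · · · · · · · · ·
    · · · · · · # · · · · ·
    · · · · · · · · · · · ·
    · · · · · · · · · · · ·
    · · · · · · · · · · · ·
T2:
  2·area = 8  (B↔C swapped to make it positive)
  edge (14, 20)→(14, 22): d=(0,2) right/bottom  bias=-1
  edge (14, 22)→(10, 2): d=(-4,-20) top-left  bias=+0
  edge (10, 2)→(14, 20): d=(4,18) right/bottom  bias=-1
    (5,3)@(11, 7): e=[6,0,2] → #  [on edge]
    (6,3)@(13, 7): e=[2,40,-34] → ·
    (5,4)@(11, 9): e=[6,-8,10] → ·
    (6,8)@(13, 17): e=[2,0,6] → #  [on edge]
    (7,8)@(15, 17): e=[-2,40,-30] → ·
    (6,9)@(13, 19): e=[2,-8,14] → ·
  covered (2 px):
    · · · · · · · · · · · ·
    · · · · · · · · · · · ·
    · · · · · · · · · · · ·
    · · · · · # · · · · · ·
    · · · · · · · · · · · ·
    · · · · · · · · · · · ·
    · · · · · · · · · · · ·
    · · · · · · · · · · · ·
    · · · · · · # · · · · ·
    · · · · · · · · · · · ·
    · · · · · · · · · · · ·
    · · · · · · · · · · · ·
T3:
  2·area = 82
  edge (20, 16)→(14, 6): d=(-6,-10) top-left  bias=+0
  edge (14, 6)→(24, 9): d=(10,3) right/bottom  bias=-1
  edge (24, 9)→(20, 16): d=(-4,7) right/bottom  bias=-1
    (5,0)@(11, 1): e=[0,-41,123] → ·  [on edge]
    (7,3)@(15, 7): e=[4,7,71] → #
    (8,3)@(17, 7): e=[24,1,57] → #
    (9,3)@(19, 7): e=[44,-5,43] → ·
    (7,4)@(15, 9): e=[-8,27,63] → ·
    (8,4)@(17, 9): e=[12,21,49] → #
    (9,4)@(19, 9): e=[32,15,35] → #
    (10,4)@(21, 9): e=[52,9,21] → #
    (11,4)@(23, 9): e=[72,3,7] → #
    (8,5)@(17, 11): e=[0,41,41] → #  [on edge]
    (11,5)@(23, 11): e=[60,23,-1] → ·
    (8,6)@(17, 13): e=[-12,61,33] → ·
    (11,10)@(23, 21): e=[0,123,-41] → ·  [on edge]
  covered (11 px):
    · · · · · · · · · · · ·
    · · · · · · · · · · · ·
    · · · · · · · · · · · ·
    · · · · · · · # # · · ·
    · · · · · · · · # # # #
    · · · · · · · · # # # ·
    · · · · · · · · · # # ·
    · · · · · · · · · · · ·
    · · · · · · · · · · · ·
    · · · · · · · · · · · ·
    · · · · · · · · · · · ·
    · · · · · · · · · · · ·

Answer: 15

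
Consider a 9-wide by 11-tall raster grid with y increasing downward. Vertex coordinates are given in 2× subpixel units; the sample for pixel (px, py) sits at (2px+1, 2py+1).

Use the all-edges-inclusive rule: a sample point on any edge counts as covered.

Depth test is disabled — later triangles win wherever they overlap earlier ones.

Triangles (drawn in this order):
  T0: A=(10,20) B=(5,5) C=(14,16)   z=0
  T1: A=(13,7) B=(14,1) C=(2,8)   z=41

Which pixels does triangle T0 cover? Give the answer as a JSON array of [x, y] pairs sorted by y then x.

T0:
  2·area = 80
  edge (10, 20)→(5, 5): d=(-5,-15) inclusive
  edge (5, 5)→(14, 16): d=(9,11) inclusive
  edge (14, 16)→(10, 20): d=(-4,4) inclusive
    (2,2)@(5, 5): e=[0,0,80] → #  [on edge]
    (3,2)@(7, 5): e=[30,-22,72] → ·
    (2,3)@(5, 7): e=[-10,18,72] → ·
    (3,4)@(7, 9): e=[10,14,56] → #
    (4,4)@(9, 9): e=[40,-8,48] → ·
    (3,5)@(7, 11): e=[0,32,48] → #  [on edge]
    (4,5)@(9, 11): e=[30,10,40] → #
    (5,5)@(11, 11): e=[60,-12,32] → ·
    (3,6)@(7, 13): e=[-10,50,40] → ·
    (4,6)@(9, 13): e=[20,28,32] → #
    (5,6)@(11, 13): e=[50,6,24] → #
    (6,6)@(13, 13): e=[80,-16,16] → ·
    (8,6)@(17, 13): e=[140,-60,0] → ·  [on edge]
    (7,7)@(15, 15): e=[100,-20,0] → ·  [on edge]
    (4,8)@(9, 17): e=[0,64,16] → #  [on edge]
    (6,8)@(13, 17): e=[60,20,0] → #  [on edge]
    (5,9)@(11, 19): e=[20,60,0] → #  [on edge]
    (4,10)@(9, 21): e=[-20,100,0] → ·  [on edge]
  covered (13 px):
    · · · · · · · · ·
    · · · · · · · · ·
    · · # · · · · · ·
    · · · · · · · · ·
    · · · # · · · · ·
    · · · # # · · · ·
    · · · · # # · · ·
    · · · · # # # · ·
    · · · · # # # · ·
    · · · · · # · · ·
    · · · · · · · · ·
T1:
  2·area = 65  (B↔C swapped to make it positive)
  edge (13, 7)→(2, 8): d=(-11,1) inclusive
  edge (2, 8)→(14, 1): d=(12,-7) inclusive
  edge (14, 1)→(13, 7): d=(-1,6) inclusive
    (5,1)@(11, 3): e=[46,3,16] → #
    (6,1)@(13, 3): e=[44,17,4] → #
    (7,1)@(15, 3): e=[42,31,-8] → ·
    (4,2)@(9, 5): e=[26,13,26] → #
    (7,2)@(15, 5): e=[20,55,-10] → ·
    (2,3)@(5, 7): e=[8,9,48] → #
    (3,3)@(7, 7): e=[6,23,36] → #
    (6,3)@(13, 7): e=[0,65,0] → #  [on edge]
    (7,3)@(15, 7): e=[-2,79,-12] → ·
    (2,4)@(5, 9): e=[-14,33,46] → ·
    (3,4)@(7, 9): e=[-16,47,34] → ·
    (4,4)@(9, 9): e=[-18,61,22] → ·
    (5,9)@(11, 19): e=[-130,195,0] → ·  [on edge]
  covered (10 px):
    · · · · · · · · ·
    · · · · · # # · ·
    · · · · # # # · ·
    · · # # # # # · ·
    · · · · · · · · ·
    · · · · · · · · ·
    · · · · · · · · ·
    · · · · · · · · ·
    · · · · · · · · ·
    · · · · · · · · ·
    · · · · · · · · ·

Result: [[2,2],[3,4],[3,5],[4,5],[4,6],[5,6],[4,7],[5,7],[6,7],[4,8],[5,8],[6,8],[5,9]]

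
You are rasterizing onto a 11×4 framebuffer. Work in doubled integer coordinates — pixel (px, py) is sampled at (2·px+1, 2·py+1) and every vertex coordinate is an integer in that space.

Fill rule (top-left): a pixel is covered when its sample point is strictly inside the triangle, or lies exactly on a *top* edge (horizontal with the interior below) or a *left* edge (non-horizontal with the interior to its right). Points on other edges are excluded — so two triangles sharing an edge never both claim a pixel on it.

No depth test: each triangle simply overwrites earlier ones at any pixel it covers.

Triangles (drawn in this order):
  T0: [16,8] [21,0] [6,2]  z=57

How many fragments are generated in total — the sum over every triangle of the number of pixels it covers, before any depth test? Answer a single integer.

T0:
  2·area = 110  (B↔C swapped to make it positive)
  edge (16, 8)→(6, 2): d=(-10,-6) top-left  bias=+0
  edge (6, 2)→(21, 0): d=(15,-2) top-left  bias=+0
  edge (21, 0)→(16, 8): d=(-5,8) right/bottom  bias=-1
    (7,0)@(15, 1): e=[64,3,43] → X
    (8,0)@(17, 1): e=[76,7,27] → X
    (9,0)@(19, 1): e=[88,11,11] → X
    (10,0)@(21, 1): e=[100,15,-5] → .
    (4,1)@(9, 3): e=[8,21,81] → X
    (5,1)@(11, 3): e=[20,25,65] → X
    (6,1)@(13, 3): e=[32,29,49] → X
    (10,1)@(21, 3): e=[80,45,-15] → .
    (4,2)@(9, 5): e=[-12,51,71] → .
    (5,2)@(11, 5): e=[0,55,55] → X  [on edge]
    (9,2)@(19, 5): e=[48,71,-9] → .
    (5,3)@(11, 7): e=[-20,85,45] → .
  covered (14 px):
    . . . . . . . X X X .
    . . . . X X X X X X .
    . . . . . X X X X . .
    . . . . . . . X . . .

Final: 14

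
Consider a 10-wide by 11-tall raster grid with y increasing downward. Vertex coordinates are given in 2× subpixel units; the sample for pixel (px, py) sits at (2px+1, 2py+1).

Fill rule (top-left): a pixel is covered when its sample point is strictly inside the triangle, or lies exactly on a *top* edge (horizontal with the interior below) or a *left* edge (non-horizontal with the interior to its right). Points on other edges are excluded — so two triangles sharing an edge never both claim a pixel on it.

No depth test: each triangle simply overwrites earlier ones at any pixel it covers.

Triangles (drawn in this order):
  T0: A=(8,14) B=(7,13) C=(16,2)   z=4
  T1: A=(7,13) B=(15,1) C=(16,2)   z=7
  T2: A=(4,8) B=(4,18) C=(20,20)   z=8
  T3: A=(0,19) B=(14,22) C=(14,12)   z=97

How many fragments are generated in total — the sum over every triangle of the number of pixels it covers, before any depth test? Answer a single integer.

T0:
  2·area = 20
  edge (8, 14)→(7, 13): d=(-1,-1) top-left  bias=+0
  edge (7, 13)→(16, 2): d=(9,-11) top-left  bias=+0
  edge (16, 2)→(8, 14): d=(-8,12) right/bottom  bias=-1
    (0,3)@(1, 7): e=[0,-120,140] → ·  [on edge]
    (1,4)@(3, 9): e=[0,-80,100] → ·  [on edge]
    (5,4)@(11, 9): e=[8,8,4] → █
    (6,4)@(13, 9): e=[10,30,-20] → ·
    (2,5)@(5, 11): e=[0,-40,60] → ·  [on edge]
    (4,5)@(9, 11): e=[4,4,12] → █
    (5,5)@(11, 11): e=[6,26,-12] → ·
    (3,6)@(7, 13): e=[0,0,20] → █  [on edge]
    (4,6)@(9, 13): e=[2,22,-4] → ·
    (3,7)@(7, 15): e=[-2,18,4] → ·
    (4,7)@(9, 15): e=[0,40,-20] → ·  [on edge]
    (5,8)@(11, 17): e=[0,80,-60] → ·  [on edge]
    (6,9)@(13, 19): e=[0,120,-100] → ·  [on edge]
    (7,10)@(15, 21): e=[0,160,-140] → ·  [on edge]
  covered (3 px):
    · · · · · · · · · ·
    · · · · · · · · · ·
    · · · · · · · · · ·
    · · · · · · · · · ·
    · · · · · █ · · · ·
    · · · · █ · · · · ·
    · · · █ · · · · · ·
    · · · · · · · · · ·
    · · · · · · · · · ·
    · · · · · · · · · ·
    · · · · · · · · · ·
T1:
  2·area = 20
  edge (7, 13)→(15, 1): d=(8,-12) top-left  bias=+0
  edge (15, 1)→(16, 2): d=(1,1) right/bottom  bias=-1
  edge (16, 2)→(7, 13): d=(-9,11) right/bottom  bias=-1
    (7,0)@(15, 1): e=[0,0,20] → ·  [on edge]
    (7,1)@(15, 3): e=[16,2,2] → █
    (8,1)@(17, 3): e=[40,0,-20] → ·  [on edge]
    (6,2)@(13, 5): e=[8,6,6] → █
    (7,2)@(15, 5): e=[32,4,-16] → ·
    (9,2)@(19, 5): e=[80,0,-60] → ·  [on edge]
    (5,3)@(11, 7): e=[0,10,10] → █  [on edge]
    (6,3)@(13, 7): e=[24,8,-12] → ·
    (5,4)@(11, 9): e=[16,12,-8] → ·
    (3,6)@(7, 13): e=[0,20,0] → ·  [on edge]
    (1,9)@(3, 19): e=[0,30,-10] → ·  [on edge]
  covered (3 px):
    · · · · · · · · · ·
    · · · · · · · █ · ·
    · · · · · · █ · · ·
    · · · · · █ · · · ·
    · · · · · · · · · ·
    · · · · · · · · · ·
    · · · · · · · · · ·
    · · · · · · · · · ·
    · · · · · · · · · ·
    · · · · · · · · · ·
    · · · · · · · · · ·
T2:
  2·area = 160  (B↔C swapped to make it positive)
  edge (4, 8)→(20, 20): d=(16,12) right/bottom  bias=-1
  edge (20, 20)→(4, 18): d=(-16,-2) top-left  bias=+0
  edge (4, 18)→(4, 8): d=(0,-10) top-left  bias=+0
    (2,4)@(5, 9): e=[4,146,10] → █
    (3,4)@(7, 9): e=[-20,150,30] → ·
    (2,5)@(5, 11): e=[36,114,10] → █
    (3,5)@(7, 11): e=[12,118,30] → █
    (4,5)@(9, 11): e=[-12,122,50] → ·
    (2,6)@(5, 13): e=[68,82,10] → █
    (4,6)@(9, 13): e=[20,90,50] → █
    (5,6)@(11, 13): e=[-4,94,70] → ·
    (2,7)@(5, 15): e=[100,50,10] → █
    (5,7)@(11, 15): e=[28,62,70] → █
    (6,7)@(13, 15): e=[4,66,90] → █
    (7,7)@(15, 15): e=[-20,70,110] → ·
  covered (20 px):
    · · · · · · · · · ·
    · · · · · · · · · ·
    · · · · · · · · · ·
    · · · · · · · · · ·
    · · █ · · · · · · ·
    · · █ █ · · · · · ·
    · · █ █ █ · · · · ·
    · · █ █ █ █ █ · · ·
    · · █ █ █ █ █ █ · ·
    · · · · · · █ █ █ ·
    · · · · · · · · · ·
T3:
  2·area = 140  (B↔C swapped to make it positive)
  edge (0, 19)→(14, 12): d=(14,-7) top-left  bias=+0
  edge (14, 12)→(14, 22): d=(0,10) right/bottom  bias=-1
  edge (14, 22)→(0, 19): d=(-14,-3) top-left  bias=+0
    (6,6)@(13, 13): e=[7,10,123] → █
    (7,6)@(15, 13): e=[21,-10,129] → ·
    (4,7)@(9, 15): e=[7,50,83] → █
    (5,7)@(11, 15): e=[21,30,89] → █
    (7,7)@(15, 15): e=[49,-10,101] → ·
    (2,8)@(5, 17): e=[7,90,43] → █
    (3,8)@(7, 17): e=[21,70,49] → █
    (7,8)@(15, 17): e=[77,-10,73] → ·
    (0,9)@(1, 19): e=[7,130,3] → █
    (1,9)@(3, 19): e=[21,110,9] → █
    (7,9)@(15, 19): e=[105,-10,45] → ·
    (0,10)@(1, 21): e=[35,130,-25] → ·
  covered (18 px):
    · · · · · · · · · ·
    · · · · · · · · · ·
    · · · · · · · · · ·
    · · · · · · · · · ·
    · · · · · · · · · ·
    · · · · · · · · · ·
    · · · · · · █ · · ·
    · · · · █ █ █ · · ·
    · · █ █ █ █ █ · · ·
    █ █ █ █ █ █ █ · · ·
    · · · · · █ █ · · ·

Final: 44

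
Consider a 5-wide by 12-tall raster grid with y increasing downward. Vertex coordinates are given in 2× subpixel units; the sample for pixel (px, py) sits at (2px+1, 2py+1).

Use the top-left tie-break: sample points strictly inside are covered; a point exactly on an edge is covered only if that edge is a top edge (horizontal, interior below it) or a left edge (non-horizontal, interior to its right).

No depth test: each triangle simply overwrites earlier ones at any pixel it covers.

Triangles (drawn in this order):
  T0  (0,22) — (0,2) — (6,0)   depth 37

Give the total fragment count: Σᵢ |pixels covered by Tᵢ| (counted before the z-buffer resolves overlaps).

T0:
  2·area = 120
  edge (0, 22)→(0, 2): d=(0,-20) top-left  bias=+0
  edge (0, 2)→(6, 0): d=(6,-2) top-left  bias=+0
  edge (6, 0)→(0, 22): d=(-6,22) right/bottom  bias=-1
    (1,0)@(3, 1): e=[60,0,60] → X  [on edge]
    (2,0)@(5, 1): e=[100,4,16] → X
    (3,0)@(7, 1): e=[140,8,-28] → .
    (0,1)@(1, 3): e=[20,8,92] → X
    (3,1)@(7, 3): e=[140,20,-40] → .
    (0,2)@(1, 5): e=[20,20,80] → X
    (2,2)@(5, 5): e=[100,28,-8] → .
    (0,3)@(1, 7): e=[20,32,68] → X
    (2,3)@(5, 7): e=[100,40,-20] → .
    (0,4)@(1, 9): e=[20,44,56] → X
    (2,4)@(5, 9): e=[100,52,-32] → .
    (0,5)@(1, 11): e=[20,56,44] → X
    (1,5)@(3, 11): e=[60,60,0] → .  [on edge]
  covered (15 px):
    . X X . .
    X X X . .
    X X . . .
    X X . . .
    X X . . .
    X . . . .
    X . . . .
    X . . . .
    X . . . .
    . . . . .
    . . . . .
    . . . . .

Result: 15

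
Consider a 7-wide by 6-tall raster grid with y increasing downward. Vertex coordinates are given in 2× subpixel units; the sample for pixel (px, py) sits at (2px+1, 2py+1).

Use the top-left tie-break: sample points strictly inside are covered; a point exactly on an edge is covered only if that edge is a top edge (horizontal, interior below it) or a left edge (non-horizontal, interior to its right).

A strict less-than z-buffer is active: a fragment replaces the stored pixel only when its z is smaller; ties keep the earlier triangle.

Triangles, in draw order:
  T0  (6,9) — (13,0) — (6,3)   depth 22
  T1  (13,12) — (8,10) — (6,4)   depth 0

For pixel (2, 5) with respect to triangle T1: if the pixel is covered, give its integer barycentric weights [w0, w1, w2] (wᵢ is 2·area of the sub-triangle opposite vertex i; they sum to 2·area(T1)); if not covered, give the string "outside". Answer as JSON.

T0:
  2·area = 42  (B↔C swapped to make it positive)
  edge (6, 9)→(6, 3): d=(0,-6) top-left  bias=+0
  edge (6, 3)→(13, 0): d=(7,-3) top-left  bias=+0
  edge (13, 0)→(6, 9): d=(-7,9) right/bottom  bias=-1
    (5,0)@(11, 1): e=[30,1,11] → X
    (6,0)@(13, 1): e=[42,7,-7] → .
    (3,1)@(7, 3): e=[6,3,33] → X
    (4,1)@(9, 3): e=[18,9,15] → X
    (5,1)@(11, 3): e=[30,15,-3] → .
    (3,2)@(7, 5): e=[6,17,19] → X
    (5,2)@(11, 5): e=[30,29,-17] → .
    (3,3)@(7, 7): e=[6,31,5] → X
    (4,3)@(9, 7): e=[18,37,-13] → .
    (3,4)@(7, 9): e=[6,45,-9] → .
  covered (6 px):
    . . . . . X .
    . . . X X . .
    . . . X X . .
    . . . X . . .
    . . . . . . .
    . . . . . . .
T1:
  2·area = 26
  edge (13, 12)→(8, 10): d=(-5,-2) top-left  bias=+0
  edge (8, 10)→(6, 4): d=(-2,-6) top-left  bias=+0
  edge (6, 4)→(13, 12): d=(7,8) right/bottom  bias=-1
    (2,0)@(5, 1): e=[39,0,-13] → .  [on edge]
    (3,3)@(7, 7): e=[13,0,13] → X  [on edge]
    (4,3)@(9, 7): e=[17,12,-3] → .
    (3,4)@(7, 9): e=[3,-4,27] → .
    (4,4)@(9, 9): e=[7,8,11] → X
    (5,4)@(11, 9): e=[11,20,-5] → .
    (4,5)@(9, 11): e=[-3,4,25] → .
    (5,5)@(11, 11): e=[1,16,9] → X
    (6,5)@(13, 11): e=[5,28,-7] → .
  covered (3 px):
    . . . . . . .
    . . . . . . .
    . . . . . . .
    . . . X . . .
    . . . . X . .
    . . . . . X .

Final: "outside"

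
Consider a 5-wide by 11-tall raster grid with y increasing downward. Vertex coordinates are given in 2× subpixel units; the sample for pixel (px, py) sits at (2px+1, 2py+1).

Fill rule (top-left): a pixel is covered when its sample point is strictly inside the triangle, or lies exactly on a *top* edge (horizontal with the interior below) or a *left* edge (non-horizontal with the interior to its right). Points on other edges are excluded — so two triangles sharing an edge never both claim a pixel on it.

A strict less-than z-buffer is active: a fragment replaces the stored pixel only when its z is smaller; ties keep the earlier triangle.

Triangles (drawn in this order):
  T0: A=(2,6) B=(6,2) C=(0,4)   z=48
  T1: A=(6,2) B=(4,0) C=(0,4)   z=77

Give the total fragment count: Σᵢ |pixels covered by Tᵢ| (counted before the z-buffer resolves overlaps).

T0:
  2·area = 16  (B↔C swapped to make it positive)
  edge (2, 6)→(0, 4): d=(-2,-2) top-left  bias=+0
  edge (0, 4)→(6, 2): d=(6,-2) top-left  bias=+0
  edge (6, 2)→(2, 6): d=(-4,4) right/bottom  bias=-1
    (3,0)@(7, 1): e=[20,-4,0] → .  [on edge]
    (4,0)@(9, 1): e=[24,0,-8] → .  [on edge]
    (1,1)@(3, 3): e=[8,0,8] → X  [on edge]
    (2,1)@(5, 3): e=[12,4,0] → .  [on edge]
    (0,2)@(1, 5): e=[0,8,8] → X  [on edge]
    (1,2)@(3, 5): e=[4,12,0] → .  [on edge]
    (0,3)@(1, 7): e=[-4,20,0] → .  [on edge]
    (1,3)@(3, 7): e=[0,24,-8] → .  [on edge]
    (2,4)@(5, 9): e=[0,40,-24] → .  [on edge]
    (3,5)@(7, 11): e=[0,56,-40] → .  [on edge]
    (4,6)@(9, 13): e=[0,72,-56] → .  [on edge]
  covered (2 px):
    . . . . .
    . X . . .
    X . . . .
    . . . . .
    . . . . .
    . . . . .
    . . . . .
    . . . . .
    . . . . .
    . . . . .
    . . . . .
T1:
  2·area = 16  (B↔C swapped to make it positive)
  edge (6, 2)→(0, 4): d=(-6,2) right/bottom  bias=-1
  edge (0, 4)→(4, 0): d=(4,-4) top-left  bias=+0
  edge (4, 0)→(6, 2): d=(2,2) right/bottom  bias=-1
    (1,0)@(3, 1): e=[12,0,4] → X  [on edge]
    (2,0)@(5, 1): e=[8,8,0] → .  [on edge]
    (4,0)@(9, 1): e=[0,24,-8] → .  [on edge]
    (0,1)@(1, 3): e=[4,0,12] → X  [on edge]
    (1,1)@(3, 3): e=[0,8,8] → .  [on edge]
    (3,1)@(7, 3): e=[-8,24,0] → .  [on edge]
    (0,2)@(1, 5): e=[-8,8,16] → .
    (4,2)@(9, 5): e=[-24,40,0] → .  [on edge]
  covered (2 px):
    . X . . .
    X . . . .
    . . . . .
    . . . . .
    . . . . .
    . . . . .
    . . . . .
    . . . . .
    . . . . .
    . . . . .
    . . . . .

Answer: 4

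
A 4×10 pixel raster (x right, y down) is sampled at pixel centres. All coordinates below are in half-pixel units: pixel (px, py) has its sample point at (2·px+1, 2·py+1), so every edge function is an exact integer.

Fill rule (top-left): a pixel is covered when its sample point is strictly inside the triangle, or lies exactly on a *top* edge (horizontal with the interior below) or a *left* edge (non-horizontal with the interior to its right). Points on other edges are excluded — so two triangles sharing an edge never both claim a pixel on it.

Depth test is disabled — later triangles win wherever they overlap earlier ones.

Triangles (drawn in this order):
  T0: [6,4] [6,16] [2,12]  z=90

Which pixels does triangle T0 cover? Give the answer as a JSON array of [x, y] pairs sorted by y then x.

T0:
  2·area = 48
  edge (6, 4)→(6, 16): d=(0,12) right/bottom  bias=-1
  edge (6, 16)→(2, 12): d=(-4,-4) top-left  bias=+0
  edge (2, 12)→(6, 4): d=(4,-8) top-left  bias=+0
    (2,3)@(5, 7): e=[12,32,4] → #
    (3,3)@(7, 7): e=[-12,40,20] → ·
    (2,4)@(5, 9): e=[12,24,12] → #
    (3,4)@(7, 9): e=[-12,32,28] → ·
    (0,5)@(1, 11): e=[60,0,-12] → ·  [on edge]
    (1,5)@(3, 11): e=[36,8,4] → #
    (3,5)@(7, 11): e=[-12,24,36] → ·
    (1,6)@(3, 13): e=[36,0,12] → #  [on edge]
    (3,6)@(7, 13): e=[-12,16,44] → ·
    (1,7)@(3, 15): e=[36,-8,20] → ·
    (2,7)@(5, 15): e=[12,0,36] → #  [on edge]
    (3,7)@(7, 15): e=[-12,8,52] → ·
    (3,8)@(7, 17): e=[-12,0,60] → ·  [on edge]
  covered (7 px):
    · · · ·
    · · · ·
    · · · ·
    · · # ·
    · · # ·
    · # # ·
    · # # ·
    · · # ·
    · · · ·
    · · · ·

Result: [[2,3],[2,4],[1,5],[2,5],[1,6],[2,6],[2,7]]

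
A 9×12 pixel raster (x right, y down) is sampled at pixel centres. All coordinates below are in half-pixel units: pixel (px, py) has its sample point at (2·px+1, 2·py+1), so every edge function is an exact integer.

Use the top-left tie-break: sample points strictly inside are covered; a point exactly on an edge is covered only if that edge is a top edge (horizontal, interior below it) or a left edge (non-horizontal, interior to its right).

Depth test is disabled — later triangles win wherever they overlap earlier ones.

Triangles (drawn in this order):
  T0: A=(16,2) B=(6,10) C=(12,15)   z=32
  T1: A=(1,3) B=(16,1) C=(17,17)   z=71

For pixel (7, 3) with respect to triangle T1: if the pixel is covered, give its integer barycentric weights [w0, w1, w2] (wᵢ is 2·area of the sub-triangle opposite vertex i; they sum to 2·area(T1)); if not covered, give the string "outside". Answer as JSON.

T0:
  2·area = 98  (B↔C swapped to make it positive)
  edge (16, 2)→(12, 15): d=(-4,13) right/bottom  bias=-1
  edge (12, 15)→(6, 10): d=(-6,-5) top-left  bias=+0
  edge (6, 10)→(16, 2): d=(10,-8) top-left  bias=+0
    (7,1)@(15, 3): e=[9,87,2] → #
    (8,1)@(17, 3): e=[-17,97,18] → ·
    (6,2)@(13, 5): e=[27,65,6] → #
    (8,2)@(17, 5): e=[-25,85,38] → ·
    (5,3)@(11, 7): e=[45,43,10] → #
    (7,3)@(15, 7): e=[-7,63,42] → ·
    (4,4)@(9, 9): e=[63,21,14] → #
    (7,4)@(15, 9): e=[-15,51,62] → ·
    (4,5)@(9, 11): e=[55,9,34] → #
    (7,5)@(15, 11): e=[-23,39,82] → ·
    (4,6)@(9, 13): e=[47,-3,54] → ·
    (5,6)@(11, 13): e=[21,7,70] → #
  covered (12 px):
    · · · · · · · · ·
    · · · · · · · # ·
    · · · · · · # # ·
    · · · · · # # · ·
    · · · · # # # · ·
    · · · · # # # · ·
    · · · · · # · · ·
    · · · · · · · · ·
    · · · · · · · · ·
    · · · · · · · · ·
    · · · · · · · · ·
    · · · · · · · · ·
T1:
  2·area = 242
  edge (1, 3)→(16, 1): d=(15,-2) top-left  bias=+0
  edge (16, 1)→(17, 17): d=(1,16) right/bottom  bias=-1
  edge (17, 17)→(1, 3): d=(-16,-14) top-left  bias=+0
    (0,1)@(1, 3): e=[0,242,0] → #  [on edge]
    (1,1)@(3, 3): e=[4,210,28] → #
    (2,1)@(5, 3): e=[8,178,56] → #
    (3,1)@(7, 3): e=[12,146,84] → #
    (4,1)@(9, 3): e=[16,114,112] → #
    (5,1)@(11, 3): e=[20,82,140] → #
    (6,1)@(13, 3): e=[24,50,168] → #
    (7,1)@(15, 3): e=[28,18,196] → #
    (8,1)@(17, 3): e=[32,-14,224] → ·
    (0,2)@(1, 5): e=[30,244,-32] → ·
    (1,2)@(3, 5): e=[34,212,-4] → ·
    (2,2)@(5, 5): e=[38,180,24] → #
    (8,8)@(17, 17): e=[242,0,0] → ·  [on edge]
  covered (29 px):
    · · · · · · · · ·
    # # # # # # # # ·
    · · # # # # # # ·
    · · · # # # # # ·
    · · · · # # # # ·
    · · · · · # # # ·
    · · · · · · # # ·
    · · · · · · · # ·
    · · · · · · · · ·
    · · · · · · · · ·
    · · · · · · · · ·
    · · · · · · · · ·

Final: [22,132,88]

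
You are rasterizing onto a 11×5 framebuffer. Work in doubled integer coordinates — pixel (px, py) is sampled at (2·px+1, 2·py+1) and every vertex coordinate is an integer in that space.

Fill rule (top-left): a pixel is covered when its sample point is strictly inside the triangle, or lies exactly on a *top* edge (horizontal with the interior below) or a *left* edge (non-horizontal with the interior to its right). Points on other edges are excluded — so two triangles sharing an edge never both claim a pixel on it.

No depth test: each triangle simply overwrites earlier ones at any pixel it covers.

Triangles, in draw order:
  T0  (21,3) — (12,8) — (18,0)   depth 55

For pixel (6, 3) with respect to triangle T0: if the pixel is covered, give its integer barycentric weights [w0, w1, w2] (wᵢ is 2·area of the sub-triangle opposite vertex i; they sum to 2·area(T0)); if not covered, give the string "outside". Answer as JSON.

T0:
  2·area = 42
  edge (21, 3)→(12, 8): d=(-9,5) right/bottom  bias=-1
  edge (12, 8)→(18, 0): d=(6,-8) top-left  bias=+0
  edge (18, 0)→(21, 3): d=(3,3) right/bottom  bias=-1
    (9,0)@(19, 1): e=[28,14,0] → ·  [on edge]
    (8,1)@(17, 3): e=[20,10,12] → █
    (9,1)@(19, 3): e=[10,26,6] → █
    (10,1)@(21, 3): e=[0,42,0] → ·  [on edge]
    (7,2)@(15, 5): e=[12,6,24] → █
    (9,2)@(19, 5): e=[-8,38,12] → ·
    (6,3)@(13, 7): e=[4,2,36] → █
    (7,3)@(15, 7): e=[-6,18,30] → ·
    (8,3)@(17, 7): e=[-16,34,24] → ·
    (6,4)@(13, 9): e=[-14,14,42] → ·
  covered (5 px):
    · · · · · · · · · · ·
    · · · · · · · · █ █ ·
    · · · · · · · █ █ · ·
    · · · · · · █ · · · ·
    · · · · · · · · · · ·

Final: [2,36,4]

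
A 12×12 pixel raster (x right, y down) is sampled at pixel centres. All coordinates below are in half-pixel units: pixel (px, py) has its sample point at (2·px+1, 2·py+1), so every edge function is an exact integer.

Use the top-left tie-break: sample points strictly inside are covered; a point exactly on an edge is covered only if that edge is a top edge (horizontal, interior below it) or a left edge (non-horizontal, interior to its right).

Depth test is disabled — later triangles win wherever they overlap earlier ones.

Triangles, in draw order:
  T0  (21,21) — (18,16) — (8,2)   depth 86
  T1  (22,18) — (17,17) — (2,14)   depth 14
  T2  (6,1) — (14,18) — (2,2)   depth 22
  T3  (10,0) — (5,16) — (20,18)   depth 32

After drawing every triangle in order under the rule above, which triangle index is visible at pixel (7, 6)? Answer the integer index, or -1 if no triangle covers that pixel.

T0:
  2·area = 8  (B↔C swapped to make it positive)
  edge (21, 21)→(8, 2): d=(-13,-19) top-left  bias=+0
  edge (8, 2)→(18, 16): d=(10,14) right/bottom  bias=-1
  edge (18, 16)→(21, 21): d=(3,5) right/bottom  bias=-1
    (4,0)@(9, 1): e=[32,-24,0] → ·  [on edge]
    (6,4)@(13, 9): e=[4,0,4] → ·  [on edge]
    (7,5)@(15, 11): e=[16,-8,0] → ·  [on edge]
    (8,7)@(17, 15): e=[2,4,2] → #
    (9,7)@(19, 15): e=[40,-24,-8] → ·
    (8,8)@(17, 17): e=[-24,24,8] → ·
    (10,10)@(21, 21): e=[0,8,0] → ·  [on edge]
    (11,11)@(23, 23): e=[12,0,-4] → ·  [on edge]
  covered (1 px):
    · · · · · · · · · · · ·
    · · · · · · · · · · · ·
    · · · · · · · · · · · ·
    · · · · · · · · · · · ·
    · · · · · · · · · · · ·
    · · · · · · · · · · · ·
    · · · · · · · · · · · ·
    · · · · · · · · # · · ·
    · · · · · · · · · · · ·
    · · · · · · · · · · · ·
    · · · · · · · · · · · ·
    · · · · · · · · · · · ·
T1:
  degenerate (2·area = 0) — covers nothing
T2:
  2·area = 76
  edge (6, 1)→(14, 18): d=(8,17) right/bottom  bias=-1
  edge (14, 18)→(2, 2): d=(-12,-16) top-left  bias=+0
  edge (2, 2)→(6, 1): d=(4,-1) top-left  bias=+0
    (1,1)@(3, 3): e=[67,4,5] → #
    (2,1)@(5, 3): e=[33,36,7] → #
    (3,1)@(7, 3): e=[-1,68,9] → ·
    (1,2)@(3, 5): e=[83,-20,13] → ·
    (2,2)@(5, 5): e=[49,12,15] → #
    (3,2)@(7, 5): e=[15,44,17] → #
    (4,2)@(9, 5): e=[-19,76,19] → ·
    (2,3)@(5, 7): e=[65,-12,23] → ·
    (3,3)@(7, 7): e=[31,20,25] → #
    (4,3)@(9, 7): e=[-3,52,27] → ·
    (3,4)@(7, 9): e=[47,-4,33] → ·
    (4,4)@(9, 9): e=[13,28,35] → #
  covered (8 px):
    · · · · · · · · · · · ·
    · # # · · · · · · · · ·
    · · # # · · · · · · · ·
    · · · # · · · · · · · ·
    · · · · # · · · · · · ·
    · · · · # · · · · · · ·
    · · · · · # · · · · · ·
    · · · · · · · · · · · ·
    · · · · · · · · · · · ·
    · · · · · · · · · · · ·
    · · · · · · · · · · · ·
    · · · · · · · · · · · ·
T3:
  2·area = 250  (B↔C swapped to make it positive)
  edge (10, 0)→(20, 18): d=(10,18) right/bottom  bias=-1
  edge (20, 18)→(5, 16): d=(-15,-2) top-left  bias=+0
  edge (5, 16)→(10, 0): d=(5,-16) top-left  bias=+0
    (5,1)@(11, 3): e=[12,207,31] → #
    (6,1)@(13, 3): e=[-24,211,63] → ·
    (4,2)@(9, 5): e=[68,173,9] → #
    (6,2)@(13, 5): e=[-4,181,73] → ·
    (4,3)@(9, 7): e=[88,143,19] → #
    (6,3)@(13, 7): e=[16,151,83] → #
    (7,3)@(15, 7): e=[-20,155,115] → ·
    (4,4)@(9, 9): e=[108,113,29] → #
    (7,4)@(15, 9): e=[0,125,125] → ·  [on edge]
    (3,5)@(7, 11): e=[164,79,7] → #
    (7,5)@(15, 11): e=[20,95,135] → #
    (8,5)@(17, 11): e=[-16,99,167] → ·
  covered (30 px):
    · · · · · · · · · · · ·
    · · · · · # · · · · · ·
    · · · · # # · · · · · ·
    · · · · # # # · · · · ·
    · · · · # # # · · · · ·
    · · · # # # # # · · · ·
    · · · # # # # # # · · ·
    · · · # # # # # # · · ·
    · · · · · · # # # # · ·
    · · · · · · · · · · · ·
    · · · · · · · · · · · ·
    · · · · · · · · · · · ·

Z-buffer (winner per pixel, '.' = empty):
  . . . . . . . . . . . .
  . 2 2 . . 3 . . . . . .
  . . 2 2 3 3 . . . . . .
  . . . 2 3 3 3 . . . . .
  . . . . 3 3 3 . . . . .
  . . . 3 3 3 3 3 . . . .
  . . . 3 3 3 3 3 3 . . .
  . . . 3 3 3 3 3 3 . . .
  . . . . . . 3 3 3 3 . .
  . . . . . . . . . . . .
  . . . . . . . . . . . .
  . . . . . . . . . . . .

Answer: 3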